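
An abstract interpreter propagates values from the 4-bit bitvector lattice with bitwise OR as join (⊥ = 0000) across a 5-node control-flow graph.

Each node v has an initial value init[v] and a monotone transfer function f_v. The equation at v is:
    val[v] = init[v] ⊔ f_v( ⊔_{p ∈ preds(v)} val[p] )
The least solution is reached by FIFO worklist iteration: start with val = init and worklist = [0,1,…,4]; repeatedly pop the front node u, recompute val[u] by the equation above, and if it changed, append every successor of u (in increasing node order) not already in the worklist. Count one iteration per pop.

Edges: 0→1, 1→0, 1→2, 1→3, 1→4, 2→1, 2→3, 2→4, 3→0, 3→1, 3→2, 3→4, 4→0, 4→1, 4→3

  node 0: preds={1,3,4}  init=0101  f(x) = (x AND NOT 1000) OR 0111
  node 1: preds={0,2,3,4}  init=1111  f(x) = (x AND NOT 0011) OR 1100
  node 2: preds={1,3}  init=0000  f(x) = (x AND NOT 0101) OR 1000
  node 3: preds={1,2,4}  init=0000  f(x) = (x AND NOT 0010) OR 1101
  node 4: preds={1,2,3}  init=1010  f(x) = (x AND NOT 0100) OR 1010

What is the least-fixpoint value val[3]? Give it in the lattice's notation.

Iteration log — 9 steps:
  step 1. node 0  ⊔preds=1111  new=0111  old=0101  +wl: 
  step 2. node 1  ⊔preds=1111  new=1111  stable
  step 3. node 2  ⊔preds=1111  new=1010  old=0000  +wl: 1
  step 4. node 3  ⊔preds=1111  new=1101  old=0000  +wl: 0,2
  step 5. node 4  ⊔preds=1111  new=1011  old=1010  +wl: 3
  step 6. node 1  ⊔preds=1111  new=1111  stable
  step 7. node 0  ⊔preds=1111  new=0111  stable
  step 8. node 2  ⊔preds=1111  new=1010  stable
  step 9. node 3  ⊔preds=1111  new=1101  stable

Least fixpoint reached:
  node 0: 0111
  node 1: 1111
  node 2: 1010
  node 3: 1101
  node 4: 1011

1101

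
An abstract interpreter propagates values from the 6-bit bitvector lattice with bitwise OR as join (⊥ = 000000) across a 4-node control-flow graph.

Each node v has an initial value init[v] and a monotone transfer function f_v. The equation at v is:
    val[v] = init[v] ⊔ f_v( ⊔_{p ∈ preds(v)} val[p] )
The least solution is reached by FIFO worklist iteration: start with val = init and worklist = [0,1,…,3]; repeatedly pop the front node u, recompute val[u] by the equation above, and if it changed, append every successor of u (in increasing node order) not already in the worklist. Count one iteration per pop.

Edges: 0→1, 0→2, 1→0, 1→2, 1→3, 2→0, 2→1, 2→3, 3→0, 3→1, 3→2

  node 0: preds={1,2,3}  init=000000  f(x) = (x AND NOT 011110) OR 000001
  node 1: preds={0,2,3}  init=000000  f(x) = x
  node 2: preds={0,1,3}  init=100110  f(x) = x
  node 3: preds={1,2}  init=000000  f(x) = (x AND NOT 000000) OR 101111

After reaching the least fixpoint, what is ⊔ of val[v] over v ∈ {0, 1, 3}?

101111

Worklist (10 pops):
  #1 pop 0: in=100110 → 100001 (was 000000); enqueue []
  #2 pop 1: in=100111 → 100111 (was 000000); enqueue [0]
  #3 pop 2: in=100111 → 100111 (was 100110); enqueue [1]
  #4 pop 3: in=100111 → 101111 (was 000000); enqueue [2]
  #5 pop 0: in=101111 → 100001 (no change)
  #6 pop 1: in=101111 → 101111 (was 100111); enqueue [0,3]
  #7 pop 2: in=101111 → 101111 (was 100111); enqueue [1]
  #8 pop 0: in=101111 → 100001 (no change)
  #9 pop 3: in=101111 → 101111 (no change)
  #10 pop 1: in=101111 → 101111 (no change)

Fixpoint:
  val[0] = 100001
  val[1] = 101111
  val[2] = 101111
  val[3] = 101111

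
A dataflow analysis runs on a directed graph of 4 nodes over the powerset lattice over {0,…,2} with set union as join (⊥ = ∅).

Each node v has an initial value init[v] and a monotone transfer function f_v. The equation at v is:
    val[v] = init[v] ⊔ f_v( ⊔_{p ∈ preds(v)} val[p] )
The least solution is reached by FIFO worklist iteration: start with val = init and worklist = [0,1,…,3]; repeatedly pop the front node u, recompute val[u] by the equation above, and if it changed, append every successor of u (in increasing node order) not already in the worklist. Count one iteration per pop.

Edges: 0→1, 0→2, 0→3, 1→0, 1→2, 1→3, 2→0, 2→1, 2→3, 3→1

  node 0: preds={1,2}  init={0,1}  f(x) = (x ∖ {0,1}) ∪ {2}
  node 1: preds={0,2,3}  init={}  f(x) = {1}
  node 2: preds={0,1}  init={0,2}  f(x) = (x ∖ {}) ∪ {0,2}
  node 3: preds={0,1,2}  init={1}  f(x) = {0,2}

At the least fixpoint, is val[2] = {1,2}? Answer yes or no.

no

Iteration log — 6 steps:
  step 1. node 0  ⊔preds={0,2}  new={0,1,2}  old={0,1}  +wl: 
  step 2. node 1  ⊔preds={0,1,2}  new={1}  old={}  +wl: 0
  step 3. node 2  ⊔preds={0,1,2}  new={0,1,2}  old={0,2}  +wl: 1
  step 4. node 3  ⊔preds={0,1,2}  new={0,1,2}  old={1}  +wl: 
  step 5. node 0  ⊔preds={0,1,2}  new={0,1,2}  stable
  step 6. node 1  ⊔preds={0,1,2}  new={1}  stable

Least fixpoint reached:
  node 0: {0,1,2}
  node 1: {1}
  node 2: {0,1,2}
  node 3: {0,1,2}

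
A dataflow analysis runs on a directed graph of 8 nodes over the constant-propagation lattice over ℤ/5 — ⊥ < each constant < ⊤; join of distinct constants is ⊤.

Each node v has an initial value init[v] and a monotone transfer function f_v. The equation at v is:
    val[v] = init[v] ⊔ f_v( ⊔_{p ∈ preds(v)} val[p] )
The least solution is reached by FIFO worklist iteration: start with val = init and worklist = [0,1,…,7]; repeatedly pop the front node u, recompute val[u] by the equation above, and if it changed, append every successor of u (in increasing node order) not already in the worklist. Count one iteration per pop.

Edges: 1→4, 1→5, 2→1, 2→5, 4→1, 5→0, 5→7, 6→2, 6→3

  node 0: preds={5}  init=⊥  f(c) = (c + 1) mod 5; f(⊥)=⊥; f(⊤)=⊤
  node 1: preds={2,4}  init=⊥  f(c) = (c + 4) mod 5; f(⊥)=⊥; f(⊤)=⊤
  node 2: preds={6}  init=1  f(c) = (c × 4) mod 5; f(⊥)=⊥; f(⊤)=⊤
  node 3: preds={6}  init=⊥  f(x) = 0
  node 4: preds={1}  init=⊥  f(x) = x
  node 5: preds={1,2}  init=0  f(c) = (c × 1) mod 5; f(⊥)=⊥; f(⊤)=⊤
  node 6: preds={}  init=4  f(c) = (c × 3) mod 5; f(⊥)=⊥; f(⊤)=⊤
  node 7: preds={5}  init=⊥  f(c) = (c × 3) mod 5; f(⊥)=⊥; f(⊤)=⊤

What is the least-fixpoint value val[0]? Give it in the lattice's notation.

⊤

Worklist (13 pops):
  #1 pop 0: in=0 → 1 (was ⊥); enqueue []
  #2 pop 1: in=1 → 0 (was ⊥); enqueue []
  #3 pop 2: in=4 → 1 (no change)
  #4 pop 3: in=4 → 0 (was ⊥); enqueue []
  #5 pop 4: in=0 → 0 (was ⊥); enqueue [1]
  #6 pop 5: in=⊤ → ⊤ (was 0); enqueue [0]
  #7 pop 6: in=⊥ → 4 (no change)
  #8 pop 7: in=⊤ → ⊤ (was ⊥); enqueue []
  #9 pop 1: in=⊤ → ⊤ (was 0); enqueue [4,5]
  #10 pop 0: in=⊤ → ⊤ (was 1); enqueue []
  #11 pop 4: in=⊤ → ⊤ (was 0); enqueue [1]
  #12 pop 5: in=⊤ → ⊤ (no change)
  #13 pop 1: in=⊤ → ⊤ (no change)

Fixpoint:
  val[0] = ⊤
  val[1] = ⊤
  val[2] = 1
  val[3] = 0
  val[4] = ⊤
  val[5] = ⊤
  val[6] = 4
  val[7] = ⊤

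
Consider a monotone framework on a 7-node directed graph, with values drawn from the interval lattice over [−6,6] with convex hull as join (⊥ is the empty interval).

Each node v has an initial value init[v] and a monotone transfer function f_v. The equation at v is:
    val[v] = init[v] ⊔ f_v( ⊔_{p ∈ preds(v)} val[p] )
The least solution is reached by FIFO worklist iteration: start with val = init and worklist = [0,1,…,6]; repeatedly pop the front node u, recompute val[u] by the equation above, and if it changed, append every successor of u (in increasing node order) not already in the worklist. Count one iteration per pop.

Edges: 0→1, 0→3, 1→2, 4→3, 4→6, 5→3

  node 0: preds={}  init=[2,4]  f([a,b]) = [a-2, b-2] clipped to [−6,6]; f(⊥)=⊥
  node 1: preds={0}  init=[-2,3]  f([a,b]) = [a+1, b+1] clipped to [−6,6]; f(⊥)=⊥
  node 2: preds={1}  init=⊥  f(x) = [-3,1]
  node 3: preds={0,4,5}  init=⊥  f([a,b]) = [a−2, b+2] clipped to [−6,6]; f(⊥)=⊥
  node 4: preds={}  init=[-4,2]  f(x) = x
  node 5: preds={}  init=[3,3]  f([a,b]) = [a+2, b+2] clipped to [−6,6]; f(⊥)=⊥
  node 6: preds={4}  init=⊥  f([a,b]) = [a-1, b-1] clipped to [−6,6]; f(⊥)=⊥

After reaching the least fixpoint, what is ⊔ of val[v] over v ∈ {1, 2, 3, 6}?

Trace (7 dequeues):
  [1] u=0 | in ⊥ | out [2,4] | ==
  [2] u=1 | in [2,4] | out [-2,5] | prev [-2,3] | push {}
  [3] u=2 | in [-2,5] | out [-3,1] | prev ⊥ | push {}
  [4] u=3 | in [-4,4] | out [-6,6] | prev ⊥ | push {}
  [5] u=4 | in ⊥ | out [-4,2] | ==
  [6] u=5 | in ⊥ | out [3,3] | ==
  [7] u=6 | in [-4,2] | out [-5,1] | prev ⊥ | push {}

Converged values:
  [0] [2,4]
  [1] [-2,5]
  [2] [-3,1]
  [3] [-6,6]
  [4] [-4,2]
  [5] [3,3]
  [6] [-5,1]

[-6,6]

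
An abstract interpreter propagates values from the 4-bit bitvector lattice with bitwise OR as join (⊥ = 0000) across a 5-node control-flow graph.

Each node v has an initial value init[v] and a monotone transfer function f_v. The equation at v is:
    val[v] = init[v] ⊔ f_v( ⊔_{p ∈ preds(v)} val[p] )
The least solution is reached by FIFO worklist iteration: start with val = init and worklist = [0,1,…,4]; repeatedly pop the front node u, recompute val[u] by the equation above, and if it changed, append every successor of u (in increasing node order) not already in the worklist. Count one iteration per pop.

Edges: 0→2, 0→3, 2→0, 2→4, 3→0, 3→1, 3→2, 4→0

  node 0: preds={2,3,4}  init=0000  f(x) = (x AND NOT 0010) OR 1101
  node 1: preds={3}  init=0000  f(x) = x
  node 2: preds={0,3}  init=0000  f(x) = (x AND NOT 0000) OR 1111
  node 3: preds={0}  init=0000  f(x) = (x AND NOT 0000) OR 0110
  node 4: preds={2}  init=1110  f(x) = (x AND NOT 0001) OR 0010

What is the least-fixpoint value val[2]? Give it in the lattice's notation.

1111

Trace (8 dequeues):
  [1] u=0 | in 1110 | out 1101 | prev 0000 | push {}
  [2] u=1 | in 0000 | out 0000 | ==
  [3] u=2 | in 1101 | out 1111 | prev 0000 | push {0}
  [4] u=3 | in 1101 | out 1111 | prev 0000 | push {1,2}
  [5] u=4 | in 1111 | out 1110 | ==
  [6] u=0 | in 1111 | out 1101 | ==
  [7] u=1 | in 1111 | out 1111 | prev 0000 | push {}
  [8] u=2 | in 1111 | out 1111 | ==

Converged values:
  [0] 1101
  [1] 1111
  [2] 1111
  [3] 1111
  [4] 1110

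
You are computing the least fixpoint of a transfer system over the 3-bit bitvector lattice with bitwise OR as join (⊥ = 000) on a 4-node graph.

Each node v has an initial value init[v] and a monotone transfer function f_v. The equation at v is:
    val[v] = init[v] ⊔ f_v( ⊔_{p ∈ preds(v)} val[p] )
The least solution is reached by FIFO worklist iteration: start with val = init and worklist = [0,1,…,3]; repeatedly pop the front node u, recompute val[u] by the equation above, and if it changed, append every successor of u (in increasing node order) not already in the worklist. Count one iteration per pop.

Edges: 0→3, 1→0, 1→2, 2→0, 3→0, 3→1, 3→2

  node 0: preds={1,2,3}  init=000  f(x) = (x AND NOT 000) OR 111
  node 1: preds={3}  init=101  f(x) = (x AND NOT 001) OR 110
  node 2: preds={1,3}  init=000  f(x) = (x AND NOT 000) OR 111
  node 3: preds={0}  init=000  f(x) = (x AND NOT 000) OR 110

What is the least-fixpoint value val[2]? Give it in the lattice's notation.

111

Trace (7 dequeues):
  [1] u=0 | in 101 | out 111 | prev 000 | push {}
  [2] u=1 | in 000 | out 111 | prev 101 | push {0}
  [3] u=2 | in 111 | out 111 | prev 000 | push {}
  [4] u=3 | in 111 | out 111 | prev 000 | push {1,2}
  [5] u=0 | in 111 | out 111 | ==
  [6] u=1 | in 111 | out 111 | ==
  [7] u=2 | in 111 | out 111 | ==

Converged values:
  [0] 111
  [1] 111
  [2] 111
  [3] 111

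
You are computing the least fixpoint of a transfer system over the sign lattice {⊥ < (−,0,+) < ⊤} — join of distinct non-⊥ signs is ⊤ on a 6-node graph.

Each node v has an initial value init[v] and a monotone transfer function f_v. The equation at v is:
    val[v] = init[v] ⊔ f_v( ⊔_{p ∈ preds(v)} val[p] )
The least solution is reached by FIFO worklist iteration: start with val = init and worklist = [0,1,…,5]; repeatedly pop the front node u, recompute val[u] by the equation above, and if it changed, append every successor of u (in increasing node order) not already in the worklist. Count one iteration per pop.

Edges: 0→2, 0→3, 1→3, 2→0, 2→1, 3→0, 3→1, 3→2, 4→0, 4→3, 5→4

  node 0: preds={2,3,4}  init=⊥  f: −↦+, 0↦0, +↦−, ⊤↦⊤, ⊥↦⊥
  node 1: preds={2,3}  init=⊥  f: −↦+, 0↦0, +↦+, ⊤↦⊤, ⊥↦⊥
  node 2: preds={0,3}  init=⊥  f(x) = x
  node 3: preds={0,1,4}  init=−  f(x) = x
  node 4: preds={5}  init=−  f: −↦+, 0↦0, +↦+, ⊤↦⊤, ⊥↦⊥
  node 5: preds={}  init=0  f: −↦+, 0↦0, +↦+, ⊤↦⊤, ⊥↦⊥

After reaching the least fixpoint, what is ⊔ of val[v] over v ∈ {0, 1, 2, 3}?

⊤

Iteration log — 10 steps:
  step 1. node 0  ⊔preds=−  new=+  old=⊥  +wl: 
  step 2. node 1  ⊔preds=−  new=+  old=⊥  +wl: 
  step 3. node 2  ⊔preds=⊤  new=⊤  old=⊥  +wl: 0,1
  step 4. node 3  ⊔preds=⊤  new=⊤  old=−  +wl: 2
  step 5. node 4  ⊔preds=0  new=⊤  old=−  +wl: 3
  step 6. node 5  ⊔preds=⊥  new=0  stable
  step 7. node 0  ⊔preds=⊤  new=⊤  old=+  +wl: 
  step 8. node 1  ⊔preds=⊤  new=⊤  old=+  +wl: 
  step 9. node 2  ⊔preds=⊤  new=⊤  stable
  step 10. node 3  ⊔preds=⊤  new=⊤  stable

Least fixpoint reached:
  node 0: ⊤
  node 1: ⊤
  node 2: ⊤
  node 3: ⊤
  node 4: ⊤
  node 5: 0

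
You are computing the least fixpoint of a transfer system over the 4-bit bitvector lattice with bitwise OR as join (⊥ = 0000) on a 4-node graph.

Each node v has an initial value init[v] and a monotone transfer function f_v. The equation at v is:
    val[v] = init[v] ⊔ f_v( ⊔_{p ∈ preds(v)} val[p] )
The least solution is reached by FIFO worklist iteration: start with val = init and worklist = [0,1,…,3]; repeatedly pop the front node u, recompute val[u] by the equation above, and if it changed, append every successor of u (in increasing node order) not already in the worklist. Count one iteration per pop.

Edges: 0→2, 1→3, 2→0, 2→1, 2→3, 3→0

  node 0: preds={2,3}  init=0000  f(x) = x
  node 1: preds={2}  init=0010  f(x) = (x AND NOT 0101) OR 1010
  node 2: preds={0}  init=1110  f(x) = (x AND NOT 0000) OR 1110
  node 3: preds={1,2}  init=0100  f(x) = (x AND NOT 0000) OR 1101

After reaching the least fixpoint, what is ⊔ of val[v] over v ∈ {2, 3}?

Iteration log — 9 steps:
  step 1. node 0  ⊔preds=1110  new=1110  old=0000  +wl: 
  step 2. node 1  ⊔preds=1110  new=1010  old=0010  +wl: 
  step 3. node 2  ⊔preds=1110  new=1110  stable
  step 4. node 3  ⊔preds=1110  new=1111  old=0100  +wl: 0
  step 5. node 0  ⊔preds=1111  new=1111  old=1110  +wl: 2
  step 6. node 2  ⊔preds=1111  new=1111  old=1110  +wl: 0,1,3
  step 7. node 0  ⊔preds=1111  new=1111  stable
  step 8. node 1  ⊔preds=1111  new=1010  stable
  step 9. node 3  ⊔preds=1111  new=1111  stable

Least fixpoint reached:
  node 0: 1111
  node 1: 1010
  node 2: 1111
  node 3: 1111

1111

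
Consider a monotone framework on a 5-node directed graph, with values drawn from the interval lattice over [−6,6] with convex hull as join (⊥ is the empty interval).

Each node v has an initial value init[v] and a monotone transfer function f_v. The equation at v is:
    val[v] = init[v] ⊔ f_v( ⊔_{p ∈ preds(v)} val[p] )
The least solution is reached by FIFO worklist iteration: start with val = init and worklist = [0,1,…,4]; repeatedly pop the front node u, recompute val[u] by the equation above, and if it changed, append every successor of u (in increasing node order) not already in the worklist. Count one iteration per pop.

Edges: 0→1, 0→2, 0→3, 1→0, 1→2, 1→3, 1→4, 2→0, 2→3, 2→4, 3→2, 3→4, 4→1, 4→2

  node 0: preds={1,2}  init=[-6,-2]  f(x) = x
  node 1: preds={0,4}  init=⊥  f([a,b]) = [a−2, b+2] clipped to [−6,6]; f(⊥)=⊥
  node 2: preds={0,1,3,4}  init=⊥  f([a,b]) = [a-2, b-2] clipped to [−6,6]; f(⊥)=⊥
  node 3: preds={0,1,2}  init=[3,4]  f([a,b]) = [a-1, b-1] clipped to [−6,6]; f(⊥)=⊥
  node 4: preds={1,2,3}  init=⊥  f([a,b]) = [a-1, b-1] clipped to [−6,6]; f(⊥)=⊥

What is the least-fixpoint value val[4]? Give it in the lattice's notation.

[-6,5]

Trace (21 dequeues):
  [1] u=0 | in ⊥ | out [-6,-2] | ==
  [2] u=1 | in [-6,-2] | out [-6,0] | prev ⊥ | push {0}
  [3] u=2 | in [-6,4] | out [-6,2] | prev ⊥ | push {}
  [4] u=3 | in [-6,2] | out [-6,4] | prev [3,4] | push {2}
  [5] u=4 | in [-6,4] | out [-6,3] | prev ⊥ | push {1}
  [6] u=0 | in [-6,2] | out [-6,2] | prev [-6,-2] | push {3}
  [7] u=2 | in [-6,4] | out [-6,2] | ==
  [8] u=1 | in [-6,3] | out [-6,5] | prev [-6,0] | push {0,2,4}
  [9] u=3 | in [-6,5] | out [-6,4] | ==
  [10] u=0 | in [-6,5] | out [-6,5] | prev [-6,2] | push {1,3}
  [11] u=2 | in [-6,5] | out [-6,3] | prev [-6,2] | push {0}
  [12] u=4 | in [-6,5] | out [-6,4] | prev [-6,3] | push {2}
  [13] u=1 | in [-6,5] | out [-6,6] | prev [-6,5] | push {4}
  [14] u=3 | in [-6,6] | out [-6,5] | prev [-6,4] | push {}
  [15] u=0 | in [-6,6] | out [-6,6] | prev [-6,5] | push {1,3}
  [16] u=2 | in [-6,6] | out [-6,4] | prev [-6,3] | push {0}
  [17] u=4 | in [-6,6] | out [-6,5] | prev [-6,4] | push {2}
  [18] u=1 | in [-6,6] | out [-6,6] | ==
  [19] u=3 | in [-6,6] | out [-6,5] | ==
  [20] u=0 | in [-6,6] | out [-6,6] | ==
  [21] u=2 | in [-6,6] | out [-6,4] | ==

Converged values:
  [0] [-6,6]
  [1] [-6,6]
  [2] [-6,4]
  [3] [-6,5]
  [4] [-6,5]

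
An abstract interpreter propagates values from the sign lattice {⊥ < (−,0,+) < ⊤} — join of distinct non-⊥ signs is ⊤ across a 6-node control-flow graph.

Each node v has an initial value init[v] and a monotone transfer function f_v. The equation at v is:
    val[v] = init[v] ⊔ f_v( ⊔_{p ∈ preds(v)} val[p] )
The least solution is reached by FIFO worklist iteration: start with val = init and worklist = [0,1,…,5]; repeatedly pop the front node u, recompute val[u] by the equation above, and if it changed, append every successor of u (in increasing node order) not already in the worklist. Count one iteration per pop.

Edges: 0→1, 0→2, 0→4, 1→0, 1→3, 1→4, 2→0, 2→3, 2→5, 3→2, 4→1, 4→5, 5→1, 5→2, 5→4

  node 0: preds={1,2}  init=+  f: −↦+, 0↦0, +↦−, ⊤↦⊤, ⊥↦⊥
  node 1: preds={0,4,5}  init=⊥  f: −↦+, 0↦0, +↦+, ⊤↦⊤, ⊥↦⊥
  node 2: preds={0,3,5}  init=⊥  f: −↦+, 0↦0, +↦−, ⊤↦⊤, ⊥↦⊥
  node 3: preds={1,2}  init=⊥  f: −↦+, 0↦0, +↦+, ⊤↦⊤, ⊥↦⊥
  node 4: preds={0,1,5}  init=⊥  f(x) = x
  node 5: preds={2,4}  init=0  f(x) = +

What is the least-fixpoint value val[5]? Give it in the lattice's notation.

⊤

Iteration log — 10 steps:
  step 1. node 0  ⊔preds=⊥  new=+  stable
  step 2. node 1  ⊔preds=⊤  new=⊤  old=⊥  +wl: 0
  step 3. node 2  ⊔preds=⊤  new=⊤  old=⊥  +wl: 
  step 4. node 3  ⊔preds=⊤  new=⊤  old=⊥  +wl: 2
  step 5. node 4  ⊔preds=⊤  new=⊤  old=⊥  +wl: 1
  step 6. node 5  ⊔preds=⊤  new=⊤  old=0  +wl: 4
  step 7. node 0  ⊔preds=⊤  new=⊤  old=+  +wl: 
  step 8. node 2  ⊔preds=⊤  new=⊤  stable
  step 9. node 1  ⊔preds=⊤  new=⊤  stable
  step 10. node 4  ⊔preds=⊤  new=⊤  stable

Least fixpoint reached:
  node 0: ⊤
  node 1: ⊤
  node 2: ⊤
  node 3: ⊤
  node 4: ⊤
  node 5: ⊤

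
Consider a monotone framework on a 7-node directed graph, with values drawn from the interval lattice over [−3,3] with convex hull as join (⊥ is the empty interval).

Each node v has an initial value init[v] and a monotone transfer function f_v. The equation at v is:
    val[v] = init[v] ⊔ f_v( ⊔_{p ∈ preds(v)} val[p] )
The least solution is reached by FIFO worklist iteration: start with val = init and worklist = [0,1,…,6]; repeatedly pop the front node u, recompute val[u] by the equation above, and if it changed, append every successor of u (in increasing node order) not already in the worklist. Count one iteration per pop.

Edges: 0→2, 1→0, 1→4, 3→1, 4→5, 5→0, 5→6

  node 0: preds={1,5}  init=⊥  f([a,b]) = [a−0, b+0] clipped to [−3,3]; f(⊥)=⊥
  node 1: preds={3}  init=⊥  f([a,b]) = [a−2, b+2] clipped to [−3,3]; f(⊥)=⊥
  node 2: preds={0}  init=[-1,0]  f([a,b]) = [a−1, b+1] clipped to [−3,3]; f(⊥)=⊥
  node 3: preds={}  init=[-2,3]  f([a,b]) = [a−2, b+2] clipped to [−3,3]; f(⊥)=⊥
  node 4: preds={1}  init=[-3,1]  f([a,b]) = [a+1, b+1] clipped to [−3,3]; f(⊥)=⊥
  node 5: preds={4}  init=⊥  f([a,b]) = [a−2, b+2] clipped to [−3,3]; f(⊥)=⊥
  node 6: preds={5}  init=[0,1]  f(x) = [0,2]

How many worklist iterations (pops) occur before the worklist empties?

9

Trace (9 dequeues):
  [1] u=0 | in ⊥ | out ⊥ | ==
  [2] u=1 | in [-2,3] | out [-3,3] | prev ⊥ | push {0}
  [3] u=2 | in ⊥ | out [-1,0] | ==
  [4] u=3 | in ⊥ | out [-2,3] | ==
  [5] u=4 | in [-3,3] | out [-3,3] | prev [-3,1] | push {}
  [6] u=5 | in [-3,3] | out [-3,3] | prev ⊥ | push {}
  [7] u=6 | in [-3,3] | out [0,2] | prev [0,1] | push {}
  [8] u=0 | in [-3,3] | out [-3,3] | prev ⊥ | push {2}
  [9] u=2 | in [-3,3] | out [-3,3] | prev [-1,0] | push {}

Converged values:
  [0] [-3,3]
  [1] [-3,3]
  [2] [-3,3]
  [3] [-2,3]
  [4] [-3,3]
  [5] [-3,3]
  [6] [0,2]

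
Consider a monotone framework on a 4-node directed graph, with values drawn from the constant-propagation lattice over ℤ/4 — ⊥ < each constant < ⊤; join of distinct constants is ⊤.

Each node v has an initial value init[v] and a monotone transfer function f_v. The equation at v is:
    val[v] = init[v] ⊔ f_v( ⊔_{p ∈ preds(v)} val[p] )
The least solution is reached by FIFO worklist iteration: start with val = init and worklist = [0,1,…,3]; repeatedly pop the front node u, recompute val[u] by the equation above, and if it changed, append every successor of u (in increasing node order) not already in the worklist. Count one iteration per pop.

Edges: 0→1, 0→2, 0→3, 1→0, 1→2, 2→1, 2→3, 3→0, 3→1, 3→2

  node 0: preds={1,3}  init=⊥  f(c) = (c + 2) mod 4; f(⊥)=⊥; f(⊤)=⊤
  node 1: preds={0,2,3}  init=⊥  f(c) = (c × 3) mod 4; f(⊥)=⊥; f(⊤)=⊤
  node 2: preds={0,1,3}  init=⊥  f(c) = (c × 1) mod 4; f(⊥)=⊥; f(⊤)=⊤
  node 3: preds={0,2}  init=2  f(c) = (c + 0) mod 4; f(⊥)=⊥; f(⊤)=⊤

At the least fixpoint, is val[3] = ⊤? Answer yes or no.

yes

Iteration log — 8 steps:
  step 1. node 0  ⊔preds=2  new=0  old=⊥  +wl: 
  step 2. node 1  ⊔preds=⊤  new=⊤  old=⊥  +wl: 0
  step 3. node 2  ⊔preds=⊤  new=⊤  old=⊥  +wl: 1
  step 4. node 3  ⊔preds=⊤  new=⊤  old=2  +wl: 2
  step 5. node 0  ⊔preds=⊤  new=⊤  old=0  +wl: 3
  step 6. node 1  ⊔preds=⊤  new=⊤  stable
  step 7. node 2  ⊔preds=⊤  new=⊤  stable
  step 8. node 3  ⊔preds=⊤  new=⊤  stable

Least fixpoint reached:
  node 0: ⊤
  node 1: ⊤
  node 2: ⊤
  node 3: ⊤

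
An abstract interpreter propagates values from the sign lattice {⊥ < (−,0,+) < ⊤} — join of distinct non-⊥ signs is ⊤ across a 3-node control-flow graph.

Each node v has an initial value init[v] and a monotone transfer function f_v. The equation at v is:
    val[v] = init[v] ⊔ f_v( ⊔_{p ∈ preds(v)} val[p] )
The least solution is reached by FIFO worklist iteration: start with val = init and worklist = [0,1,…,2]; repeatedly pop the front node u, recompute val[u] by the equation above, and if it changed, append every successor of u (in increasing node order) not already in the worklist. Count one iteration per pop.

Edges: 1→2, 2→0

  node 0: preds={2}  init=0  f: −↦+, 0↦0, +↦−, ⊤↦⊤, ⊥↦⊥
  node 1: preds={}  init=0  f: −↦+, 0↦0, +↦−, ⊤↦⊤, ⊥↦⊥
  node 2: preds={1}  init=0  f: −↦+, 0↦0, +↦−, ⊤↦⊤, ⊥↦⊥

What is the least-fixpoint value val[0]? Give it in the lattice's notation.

Trace (3 dequeues):
  [1] u=0 | in 0 | out 0 | ==
  [2] u=1 | in ⊥ | out 0 | ==
  [3] u=2 | in 0 | out 0 | ==

Converged values:
  [0] 0
  [1] 0
  [2] 0

0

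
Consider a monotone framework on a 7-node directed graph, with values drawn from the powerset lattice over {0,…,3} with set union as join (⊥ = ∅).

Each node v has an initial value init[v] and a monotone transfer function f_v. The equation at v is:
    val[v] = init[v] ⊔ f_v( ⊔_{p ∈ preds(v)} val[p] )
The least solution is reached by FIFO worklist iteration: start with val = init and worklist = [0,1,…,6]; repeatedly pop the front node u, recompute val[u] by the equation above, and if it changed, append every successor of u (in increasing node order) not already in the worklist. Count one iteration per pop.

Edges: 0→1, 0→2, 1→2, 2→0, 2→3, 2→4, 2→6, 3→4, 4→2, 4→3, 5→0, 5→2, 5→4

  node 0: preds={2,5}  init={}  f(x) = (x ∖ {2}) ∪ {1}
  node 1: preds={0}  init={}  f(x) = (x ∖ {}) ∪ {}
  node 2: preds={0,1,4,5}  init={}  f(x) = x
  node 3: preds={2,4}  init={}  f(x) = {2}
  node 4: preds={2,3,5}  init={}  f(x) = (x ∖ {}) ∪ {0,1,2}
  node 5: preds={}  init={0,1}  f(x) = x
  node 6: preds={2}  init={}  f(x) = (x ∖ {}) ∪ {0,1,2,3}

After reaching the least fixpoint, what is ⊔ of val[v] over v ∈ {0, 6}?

Trace (13 dequeues):
  [1] u=0 | in {0,1} | out {0,1} | prev {} | push {}
  [2] u=1 | in {0,1} | out {0,1} | prev {} | push {}
  [3] u=2 | in {0,1} | out {0,1} | prev {} | push {0}
  [4] u=3 | in {0,1} | out {2} | prev {} | push {}
  [5] u=4 | in {0,1,2} | out {0,1,2} | prev {} | push {2,3}
  [6] u=5 | in {} | out {0,1} | ==
  [7] u=6 | in {0,1} | out {0,1,2,3} | prev {} | push {}
  [8] u=0 | in {0,1} | out {0,1} | ==
  [9] u=2 | in {0,1,2} | out {0,1,2} | prev {0,1} | push {0,4,6}
  [10] u=3 | in {0,1,2} | out {2} | ==
  [11] u=0 | in {0,1,2} | out {0,1} | ==
  [12] u=4 | in {0,1,2} | out {0,1,2} | ==
  [13] u=6 | in {0,1,2} | out {0,1,2,3} | ==

Converged values:
  [0] {0,1}
  [1] {0,1}
  [2] {0,1,2}
  [3] {2}
  [4] {0,1,2}
  [5] {0,1}
  [6] {0,1,2,3}

{0,1,2,3}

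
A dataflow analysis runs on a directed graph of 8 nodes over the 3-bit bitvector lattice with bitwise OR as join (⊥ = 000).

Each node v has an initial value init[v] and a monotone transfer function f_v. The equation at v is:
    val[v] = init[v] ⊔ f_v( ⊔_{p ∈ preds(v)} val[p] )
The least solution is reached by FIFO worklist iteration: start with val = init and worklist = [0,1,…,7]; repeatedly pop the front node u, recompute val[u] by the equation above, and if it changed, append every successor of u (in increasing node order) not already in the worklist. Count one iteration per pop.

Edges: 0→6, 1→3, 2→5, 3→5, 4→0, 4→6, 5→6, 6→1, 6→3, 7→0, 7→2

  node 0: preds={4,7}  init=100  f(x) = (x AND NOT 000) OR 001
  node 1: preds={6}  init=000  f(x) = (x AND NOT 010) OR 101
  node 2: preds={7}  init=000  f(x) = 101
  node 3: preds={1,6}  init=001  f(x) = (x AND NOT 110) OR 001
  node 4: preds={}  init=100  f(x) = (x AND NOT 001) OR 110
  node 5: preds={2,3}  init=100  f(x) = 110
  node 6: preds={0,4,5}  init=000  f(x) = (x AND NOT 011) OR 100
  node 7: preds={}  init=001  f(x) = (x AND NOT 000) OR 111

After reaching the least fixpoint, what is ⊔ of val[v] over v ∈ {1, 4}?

111

Worklist (13 pops):
  #1 pop 0: in=101 → 101 (was 100); enqueue []
  #2 pop 1: in=000 → 101 (was 000); enqueue []
  #3 pop 2: in=001 → 101 (was 000); enqueue []
  #4 pop 3: in=101 → 001 (no change)
  #5 pop 4: in=000 → 110 (was 100); enqueue [0]
  #6 pop 5: in=101 → 110 (was 100); enqueue []
  #7 pop 6: in=111 → 100 (was 000); enqueue [1,3]
  #8 pop 7: in=000 → 111 (was 001); enqueue [2]
  #9 pop 0: in=111 → 111 (was 101); enqueue [6]
  #10 pop 1: in=100 → 101 (no change)
  #11 pop 3: in=101 → 001 (no change)
  #12 pop 2: in=111 → 101 (no change)
  #13 pop 6: in=111 → 100 (no change)

Fixpoint:
  val[0] = 111
  val[1] = 101
  val[2] = 101
  val[3] = 001
  val[4] = 110
  val[5] = 110
  val[6] = 100
  val[7] = 111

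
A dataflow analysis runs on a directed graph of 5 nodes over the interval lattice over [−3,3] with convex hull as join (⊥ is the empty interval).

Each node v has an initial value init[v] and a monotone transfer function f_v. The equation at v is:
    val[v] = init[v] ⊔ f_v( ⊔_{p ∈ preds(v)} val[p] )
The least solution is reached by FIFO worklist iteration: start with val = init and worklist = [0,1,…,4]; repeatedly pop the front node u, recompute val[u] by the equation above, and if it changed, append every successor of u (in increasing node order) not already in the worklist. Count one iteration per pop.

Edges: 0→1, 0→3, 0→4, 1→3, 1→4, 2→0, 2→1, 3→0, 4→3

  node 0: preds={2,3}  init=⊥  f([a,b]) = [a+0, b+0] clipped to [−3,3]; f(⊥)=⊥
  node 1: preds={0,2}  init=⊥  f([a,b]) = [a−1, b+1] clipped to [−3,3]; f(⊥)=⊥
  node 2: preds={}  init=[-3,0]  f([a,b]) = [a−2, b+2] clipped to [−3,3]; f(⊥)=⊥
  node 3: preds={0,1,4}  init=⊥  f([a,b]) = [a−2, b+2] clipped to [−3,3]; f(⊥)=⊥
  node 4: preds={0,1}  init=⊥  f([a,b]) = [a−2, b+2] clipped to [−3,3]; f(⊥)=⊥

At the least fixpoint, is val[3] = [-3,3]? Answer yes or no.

yes

Iteration log — 10 steps:
  step 1. node 0  ⊔preds=[-3,0]  new=[-3,0]  old=⊥  +wl: 
  step 2. node 1  ⊔preds=[-3,0]  new=[-3,1]  old=⊥  +wl: 
  step 3. node 2  ⊔preds=⊥  new=[-3,0]  stable
  step 4. node 3  ⊔preds=[-3,1]  new=[-3,3]  old=⊥  +wl: 0
  step 5. node 4  ⊔preds=[-3,1]  new=[-3,3]  old=⊥  +wl: 3
  step 6. node 0  ⊔preds=[-3,3]  new=[-3,3]  old=[-3,0]  +wl: 1,4
  step 7. node 3  ⊔preds=[-3,3]  new=[-3,3]  stable
  step 8. node 1  ⊔preds=[-3,3]  new=[-3,3]  old=[-3,1]  +wl: 3
  step 9. node 4  ⊔preds=[-3,3]  new=[-3,3]  stable
  step 10. node 3  ⊔preds=[-3,3]  new=[-3,3]  stable

Least fixpoint reached:
  node 0: [-3,3]
  node 1: [-3,3]
  node 2: [-3,0]
  node 3: [-3,3]
  node 4: [-3,3]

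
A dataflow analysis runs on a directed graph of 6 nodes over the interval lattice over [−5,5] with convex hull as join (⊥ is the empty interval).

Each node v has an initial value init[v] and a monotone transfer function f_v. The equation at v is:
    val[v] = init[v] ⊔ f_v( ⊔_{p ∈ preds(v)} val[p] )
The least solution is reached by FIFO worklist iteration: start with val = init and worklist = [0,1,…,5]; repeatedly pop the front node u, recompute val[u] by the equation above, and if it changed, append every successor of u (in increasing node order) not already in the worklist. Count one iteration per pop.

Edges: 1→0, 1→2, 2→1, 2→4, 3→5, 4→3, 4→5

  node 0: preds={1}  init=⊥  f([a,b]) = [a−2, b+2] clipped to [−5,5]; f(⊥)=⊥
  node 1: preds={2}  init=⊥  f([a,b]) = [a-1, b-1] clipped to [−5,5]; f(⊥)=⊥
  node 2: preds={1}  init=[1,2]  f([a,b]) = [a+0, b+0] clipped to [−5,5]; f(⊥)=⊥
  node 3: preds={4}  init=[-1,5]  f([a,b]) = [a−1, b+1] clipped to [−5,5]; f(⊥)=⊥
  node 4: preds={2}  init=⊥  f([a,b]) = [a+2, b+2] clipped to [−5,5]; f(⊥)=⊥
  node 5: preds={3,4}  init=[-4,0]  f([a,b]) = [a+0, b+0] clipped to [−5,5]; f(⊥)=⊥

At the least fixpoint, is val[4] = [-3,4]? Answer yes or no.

yes

Trace (39 dequeues):
  [1] u=0 | in ⊥ | out ⊥ | ==
  [2] u=1 | in [1,2] | out [0,1] | prev ⊥ | push {0}
  [3] u=2 | in [0,1] | out [0,2] | prev [1,2] | push {1}
  [4] u=3 | in ⊥ | out [-1,5] | ==
  [5] u=4 | in [0,2] | out [2,4] | prev ⊥ | push {3}
  [6] u=5 | in [-1,5] | out [-4,5] | prev [-4,0] | push {}
  [7] u=0 | in [0,1] | out [-2,3] | prev ⊥ | push {}
  [8] u=1 | in [0,2] | out [-1,1] | prev [0,1] | push {0,2}
  [9] u=3 | in [2,4] | out [-1,5] | ==
  [10] u=0 | in [-1,1] | out [-3,3] | prev [-2,3] | push {}
  [11] u=2 | in [-1,1] | out [-1,2] | prev [0,2] | push {1,4}
  [12] u=1 | in [-1,2] | out [-2,1] | prev [-1,1] | push {0,2}
  [13] u=4 | in [-1,2] | out [1,4] | prev [2,4] | push {3,5}
  [14] u=0 | in [-2,1] | out [-4,3] | prev [-3,3] | push {}
  [15] u=2 | in [-2,1] | out [-2,2] | prev [-1,2] | push {1,4}
  [16] u=3 | in [1,4] | out [-1,5] | ==
  [17] u=5 | in [-1,5] | out [-4,5] | ==
  [18] u=1 | in [-2,2] | out [-3,1] | prev [-2,1] | push {0,2}
  [19] u=4 | in [-2,2] | out [0,4] | prev [1,4] | push {3,5}
  [20] u=0 | in [-3,1] | out [-5,3] | prev [-4,3] | push {}
  [21] u=2 | in [-3,1] | out [-3,2] | prev [-2,2] | push {1,4}
  [22] u=3 | in [0,4] | out [-1,5] | ==
  [23] u=5 | in [-1,5] | out [-4,5] | ==
  [24] u=1 | in [-3,2] | out [-4,1] | prev [-3,1] | push {0,2}
  [25] u=4 | in [-3,2] | out [-1,4] | prev [0,4] | push {3,5}
  [26] u=0 | in [-4,1] | out [-5,3] | ==
  [27] u=2 | in [-4,1] | out [-4,2] | prev [-3,2] | push {1,4}
  [28] u=3 | in [-1,4] | out [-2,5] | prev [-1,5] | push {}
  [29] u=5 | in [-2,5] | out [-4,5] | ==
  [30] u=1 | in [-4,2] | out [-5,1] | prev [-4,1] | push {0,2}
  [31] u=4 | in [-4,2] | out [-2,4] | prev [-1,4] | push {3,5}
  [32] u=0 | in [-5,1] | out [-5,3] | ==
  [33] u=2 | in [-5,1] | out [-5,2] | prev [-4,2] | push {1,4}
  [34] u=3 | in [-2,4] | out [-3,5] | prev [-2,5] | push {}
  [35] u=5 | in [-3,5] | out [-4,5] | ==
  [36] u=1 | in [-5,2] | out [-5,1] | ==
  [37] u=4 | in [-5,2] | out [-3,4] | prev [-2,4] | push {3,5}
  [38] u=3 | in [-3,4] | out [-4,5] | prev [-3,5] | push {}
  [39] u=5 | in [-4,5] | out [-4,5] | ==

Converged values:
  [0] [-5,3]
  [1] [-5,1]
  [2] [-5,2]
  [3] [-4,5]
  [4] [-3,4]
  [5] [-4,5]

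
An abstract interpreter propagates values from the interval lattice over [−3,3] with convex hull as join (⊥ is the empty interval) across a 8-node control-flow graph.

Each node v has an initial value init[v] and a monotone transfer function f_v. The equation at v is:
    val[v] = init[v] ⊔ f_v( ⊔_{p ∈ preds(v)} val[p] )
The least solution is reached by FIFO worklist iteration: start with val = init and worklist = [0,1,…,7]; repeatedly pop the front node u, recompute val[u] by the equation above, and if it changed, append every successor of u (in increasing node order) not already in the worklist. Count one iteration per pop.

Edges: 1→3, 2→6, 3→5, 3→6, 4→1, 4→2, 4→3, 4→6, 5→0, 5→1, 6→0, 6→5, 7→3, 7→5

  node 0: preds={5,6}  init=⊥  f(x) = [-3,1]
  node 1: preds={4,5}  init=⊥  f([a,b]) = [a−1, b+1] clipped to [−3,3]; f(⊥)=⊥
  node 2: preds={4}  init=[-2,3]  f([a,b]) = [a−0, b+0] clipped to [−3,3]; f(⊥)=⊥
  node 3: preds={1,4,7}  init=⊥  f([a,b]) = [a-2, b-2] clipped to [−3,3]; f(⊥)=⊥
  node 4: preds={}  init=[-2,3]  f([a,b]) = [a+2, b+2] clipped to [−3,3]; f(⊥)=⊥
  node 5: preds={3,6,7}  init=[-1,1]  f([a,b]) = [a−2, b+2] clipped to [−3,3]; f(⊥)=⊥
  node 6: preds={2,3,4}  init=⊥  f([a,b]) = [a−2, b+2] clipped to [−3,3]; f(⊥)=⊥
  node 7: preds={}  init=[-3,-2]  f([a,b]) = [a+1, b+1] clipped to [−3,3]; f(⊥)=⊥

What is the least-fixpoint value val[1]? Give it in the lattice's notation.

[-3,3]

Iteration log — 11 steps:
  step 1. node 0  ⊔preds=[-1,1]  new=[-3,1]  old=⊥  +wl: 
  step 2. node 1  ⊔preds=[-2,3]  new=[-3,3]  old=⊥  +wl: 
  step 3. node 2  ⊔preds=[-2,3]  new=[-2,3]  stable
  step 4. node 3  ⊔preds=[-3,3]  new=[-3,1]  old=⊥  +wl: 
  step 5. node 4  ⊔preds=⊥  new=[-2,3]  stable
  step 6. node 5  ⊔preds=[-3,1]  new=[-3,3]  old=[-1,1]  +wl: 0,1
  step 7. node 6  ⊔preds=[-3,3]  new=[-3,3]  old=⊥  +wl: 5
  step 8. node 7  ⊔preds=⊥  new=[-3,-2]  stable
  step 9. node 0  ⊔preds=[-3,3]  new=[-3,1]  stable
  step 10. node 1  ⊔preds=[-3,3]  new=[-3,3]  stable
  step 11. node 5  ⊔preds=[-3,3]  new=[-3,3]  stable

Least fixpoint reached:
  node 0: [-3,1]
  node 1: [-3,3]
  node 2: [-2,3]
  node 3: [-3,1]
  node 4: [-2,3]
  node 5: [-3,3]
  node 6: [-3,3]
  node 7: [-3,-2]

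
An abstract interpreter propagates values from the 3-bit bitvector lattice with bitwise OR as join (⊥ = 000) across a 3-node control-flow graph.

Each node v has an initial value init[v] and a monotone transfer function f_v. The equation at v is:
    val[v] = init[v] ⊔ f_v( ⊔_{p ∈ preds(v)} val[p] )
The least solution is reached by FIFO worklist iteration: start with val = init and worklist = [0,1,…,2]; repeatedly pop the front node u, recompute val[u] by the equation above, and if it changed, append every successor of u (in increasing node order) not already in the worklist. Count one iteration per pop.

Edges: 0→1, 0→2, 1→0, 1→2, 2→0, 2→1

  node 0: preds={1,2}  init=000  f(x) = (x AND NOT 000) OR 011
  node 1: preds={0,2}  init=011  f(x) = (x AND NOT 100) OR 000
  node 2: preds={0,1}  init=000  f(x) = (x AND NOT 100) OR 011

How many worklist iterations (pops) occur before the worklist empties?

Iteration log — 5 steps:
  step 1. node 0  ⊔preds=011  new=011  old=000  +wl: 
  step 2. node 1  ⊔preds=011  new=011  stable
  step 3. node 2  ⊔preds=011  new=011  old=000  +wl: 0,1
  step 4. node 0  ⊔preds=011  new=011  stable
  step 5. node 1  ⊔preds=011  new=011  stable

Least fixpoint reached:
  node 0: 011
  node 1: 011
  node 2: 011

5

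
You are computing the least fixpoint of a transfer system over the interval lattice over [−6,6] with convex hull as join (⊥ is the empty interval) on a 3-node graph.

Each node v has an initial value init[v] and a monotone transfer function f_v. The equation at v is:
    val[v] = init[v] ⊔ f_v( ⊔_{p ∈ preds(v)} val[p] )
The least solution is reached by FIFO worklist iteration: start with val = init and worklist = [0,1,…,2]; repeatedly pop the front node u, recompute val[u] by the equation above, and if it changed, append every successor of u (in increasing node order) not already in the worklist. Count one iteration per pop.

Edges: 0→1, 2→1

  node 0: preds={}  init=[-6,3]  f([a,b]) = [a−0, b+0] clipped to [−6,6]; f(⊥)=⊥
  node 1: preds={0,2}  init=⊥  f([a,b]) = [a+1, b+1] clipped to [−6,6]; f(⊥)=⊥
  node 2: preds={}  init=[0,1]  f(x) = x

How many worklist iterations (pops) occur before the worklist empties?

Worklist (3 pops):
  #1 pop 0: in=⊥ → [-6,3] (no change)
  #2 pop 1: in=[-6,3] → [-5,4] (was ⊥); enqueue []
  #3 pop 2: in=⊥ → [0,1] (no change)

Fixpoint:
  val[0] = [-6,3]
  val[1] = [-5,4]
  val[2] = [0,1]

3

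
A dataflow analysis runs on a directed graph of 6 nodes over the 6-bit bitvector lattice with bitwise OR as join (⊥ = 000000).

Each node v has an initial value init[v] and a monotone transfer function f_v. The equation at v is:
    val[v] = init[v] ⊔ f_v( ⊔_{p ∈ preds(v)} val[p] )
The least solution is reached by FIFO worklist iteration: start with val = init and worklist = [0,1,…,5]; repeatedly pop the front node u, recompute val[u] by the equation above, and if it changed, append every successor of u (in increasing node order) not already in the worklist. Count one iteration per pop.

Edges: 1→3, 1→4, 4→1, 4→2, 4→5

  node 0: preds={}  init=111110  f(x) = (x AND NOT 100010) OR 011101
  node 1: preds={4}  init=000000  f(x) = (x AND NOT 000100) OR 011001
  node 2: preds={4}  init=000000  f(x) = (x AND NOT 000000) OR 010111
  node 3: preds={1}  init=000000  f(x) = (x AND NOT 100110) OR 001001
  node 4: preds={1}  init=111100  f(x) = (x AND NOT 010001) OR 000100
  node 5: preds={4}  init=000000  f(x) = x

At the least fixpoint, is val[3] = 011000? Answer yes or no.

no

Worklist (6 pops):
  #1 pop 0: in=000000 → 111111 (was 111110); enqueue []
  #2 pop 1: in=111100 → 111001 (was 000000); enqueue []
  #3 pop 2: in=111100 → 111111 (was 000000); enqueue []
  #4 pop 3: in=111001 → 011001 (was 000000); enqueue []
  #5 pop 4: in=111001 → 111100 (no change)
  #6 pop 5: in=111100 → 111100 (was 000000); enqueue []

Fixpoint:
  val[0] = 111111
  val[1] = 111001
  val[2] = 111111
  val[3] = 011001
  val[4] = 111100
  val[5] = 111100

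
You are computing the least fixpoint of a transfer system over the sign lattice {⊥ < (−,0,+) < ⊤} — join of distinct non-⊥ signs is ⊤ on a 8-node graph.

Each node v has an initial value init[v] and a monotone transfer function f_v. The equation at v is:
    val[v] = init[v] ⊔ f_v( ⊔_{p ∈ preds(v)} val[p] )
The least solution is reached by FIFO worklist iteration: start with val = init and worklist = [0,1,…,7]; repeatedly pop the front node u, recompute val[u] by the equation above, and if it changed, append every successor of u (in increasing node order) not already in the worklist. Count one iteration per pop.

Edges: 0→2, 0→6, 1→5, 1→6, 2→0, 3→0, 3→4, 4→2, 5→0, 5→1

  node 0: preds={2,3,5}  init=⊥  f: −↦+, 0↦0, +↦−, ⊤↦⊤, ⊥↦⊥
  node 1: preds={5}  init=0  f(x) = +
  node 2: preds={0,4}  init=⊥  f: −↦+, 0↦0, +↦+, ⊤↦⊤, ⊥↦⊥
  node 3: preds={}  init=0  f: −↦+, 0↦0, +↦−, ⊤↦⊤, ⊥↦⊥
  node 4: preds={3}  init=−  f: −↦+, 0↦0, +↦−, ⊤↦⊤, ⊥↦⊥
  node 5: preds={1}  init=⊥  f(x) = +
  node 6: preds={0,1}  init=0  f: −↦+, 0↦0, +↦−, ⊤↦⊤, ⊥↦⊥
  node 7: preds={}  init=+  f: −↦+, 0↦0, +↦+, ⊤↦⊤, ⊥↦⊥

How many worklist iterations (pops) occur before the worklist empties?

12

Iteration log — 12 steps:
  step 1. node 0  ⊔preds=0  new=0  old=⊥  +wl: 
  step 2. node 1  ⊔preds=⊥  new=⊤  old=0  +wl: 
  step 3. node 2  ⊔preds=⊤  new=⊤  old=⊥  +wl: 0
  step 4. node 3  ⊔preds=⊥  new=0  stable
  step 5. node 4  ⊔preds=0  new=⊤  old=−  +wl: 2
  step 6. node 5  ⊔preds=⊤  new=+  old=⊥  +wl: 1
  step 7. node 6  ⊔preds=⊤  new=⊤  old=0  +wl: 
  step 8. node 7  ⊔preds=⊥  new=+  stable
  step 9. node 0  ⊔preds=⊤  new=⊤  old=0  +wl: 6
  step 10. node 2  ⊔preds=⊤  new=⊤  stable
  step 11. node 1  ⊔preds=+  new=⊤  stable
  step 12. node 6  ⊔preds=⊤  new=⊤  stable

Least fixpoint reached:
  node 0: ⊤
  node 1: ⊤
  node 2: ⊤
  node 3: 0
  node 4: ⊤
  node 5: +
  node 6: ⊤
  node 7: +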